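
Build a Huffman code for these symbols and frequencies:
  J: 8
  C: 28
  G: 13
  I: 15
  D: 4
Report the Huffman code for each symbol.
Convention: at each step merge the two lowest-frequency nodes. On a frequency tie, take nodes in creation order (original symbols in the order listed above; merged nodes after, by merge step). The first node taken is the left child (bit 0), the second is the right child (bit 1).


Huffman tree construction:
Step 1: Merge D(4) + J(8) = 12
Step 2: Merge (D+J)(12) + G(13) = 25
Step 3: Merge I(15) + ((D+J)+G)(25) = 40
Step 4: Merge C(28) + (I+((D+J)+G))(40) = 68
Read each symbol's code off the tree from the root (left child = 0, right child = 1).

Codes:
  J: 1101 (length 4)
  C: 0 (length 1)
  G: 111 (length 3)
  I: 10 (length 2)
  D: 1100 (length 4)
Average code length: 145/68 = 2.1324 bits/symbol


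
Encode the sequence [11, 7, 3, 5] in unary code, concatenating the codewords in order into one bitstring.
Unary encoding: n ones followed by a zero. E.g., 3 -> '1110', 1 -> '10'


Encode each number as n ones followed by a terminating 0:
  11 -> 111111111110 (12 bits)
  7 -> 11111110 (8 bits)
  3 -> 1110 (4 bits)
  5 -> 111110 (6 bits)
Total length = 12 + 8 + 4 + 6 = 30 bits.

Unary([11, 7, 3, 5]) = 111111111110111111101110111110 (30 bits)


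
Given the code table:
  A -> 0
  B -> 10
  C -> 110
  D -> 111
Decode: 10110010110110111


Decoding:
10 -> B
110 -> C
0 -> A
10 -> B
110 -> C
110 -> C
111 -> D


Result: BCABCCD


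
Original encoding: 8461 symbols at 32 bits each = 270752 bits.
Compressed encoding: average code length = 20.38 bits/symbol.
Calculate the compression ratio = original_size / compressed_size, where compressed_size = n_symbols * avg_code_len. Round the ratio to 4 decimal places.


original_size = n_symbols * orig_bits = 8461 * 32 = 270752 bits
compressed_size = n_symbols * avg_code_len = 8461 * 20.38 = 172435.18 bits
ratio = original_size / compressed_size = 270752 / 172435.18 = 1.5702

Compression ratio = 1.5702


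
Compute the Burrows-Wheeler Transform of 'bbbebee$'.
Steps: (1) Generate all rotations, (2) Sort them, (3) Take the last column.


Rotations (sorted):
  0: $bbbebee -> last char: e
  1: bbbebee$ -> last char: $
  2: bbebee$b -> last char: b
  3: bebee$bb -> last char: b
  4: bee$bbbe -> last char: e
  5: e$bbbebe -> last char: e
  6: ebee$bbb -> last char: b
  7: ee$bbbeb -> last char: b


BWT = e$bbeebb


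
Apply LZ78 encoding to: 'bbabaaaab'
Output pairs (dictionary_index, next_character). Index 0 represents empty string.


LZ78 encoding steps:
Dictionary: {0: ''}
Step 1: w='' (idx 0), next='b' -> output (0, 'b'), add 'b' as idx 1
Step 2: w='b' (idx 1), next='a' -> output (1, 'a'), add 'ba' as idx 2
Step 3: w='ba' (idx 2), next='a' -> output (2, 'a'), add 'baa' as idx 3
Step 4: w='' (idx 0), next='a' -> output (0, 'a'), add 'a' as idx 4
Step 5: w='a' (idx 4), next='b' -> output (4, 'b'), add 'ab' as idx 5


Encoded: [(0, 'b'), (1, 'a'), (2, 'a'), (0, 'a'), (4, 'b')]


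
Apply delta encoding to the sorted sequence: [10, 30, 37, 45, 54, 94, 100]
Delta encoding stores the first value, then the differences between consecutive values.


First value: 10
Deltas:
  30 - 10 = 20
  37 - 30 = 7
  45 - 37 = 8
  54 - 45 = 9
  94 - 54 = 40
  100 - 94 = 6


Delta encoded: [10, 20, 7, 8, 9, 40, 6]


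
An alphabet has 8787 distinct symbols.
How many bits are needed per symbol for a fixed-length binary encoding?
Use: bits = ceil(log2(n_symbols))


log2(8787) = 13.1012
Bracket: 2^13 = 8192 < 8787 <= 2^14 = 16384
So ceil(log2(8787)) = 14

bits = ceil(log2(8787)) = ceil(13.1012) = 14 bits


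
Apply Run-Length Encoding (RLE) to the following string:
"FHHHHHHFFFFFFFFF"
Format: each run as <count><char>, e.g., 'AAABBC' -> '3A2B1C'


Scanning runs left to right:
  i=0: run of 'F' x 1 -> '1F'
  i=1: run of 'H' x 6 -> '6H'
  i=7: run of 'F' x 9 -> '9F'

RLE = 1F6H9F


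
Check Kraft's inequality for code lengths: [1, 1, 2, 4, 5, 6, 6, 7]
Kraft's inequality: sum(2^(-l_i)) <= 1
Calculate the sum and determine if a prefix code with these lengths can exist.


Sum = 2^(-1) + 2^(-1) + 2^(-2) + 2^(-4) + 2^(-5) + 2^(-6) + 2^(-6) + 2^(-7)
    = 0.5 + 0.5 + 0.25 + 0.0625 + 0.03125 + 0.015625 + 0.015625 + 0.0078125
    = 177/128 = 1.3828125
Since 1.3828125 > 1, Kraft's inequality is NOT satisfied.
A prefix code with these lengths CANNOT exist.

Kraft sum = 1.3828125. Not satisfied.


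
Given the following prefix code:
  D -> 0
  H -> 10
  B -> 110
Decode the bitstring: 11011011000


Decoding step by step:
Bits 110 -> B
Bits 110 -> B
Bits 110 -> B
Bits 0 -> D
Bits 0 -> D


Decoded message: BBBDD


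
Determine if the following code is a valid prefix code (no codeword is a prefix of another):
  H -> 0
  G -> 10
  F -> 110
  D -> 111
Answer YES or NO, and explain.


Checking each pair (does one codeword prefix another?):
  H='0' vs G='10': no prefix
  H='0' vs F='110': no prefix
  H='0' vs D='111': no prefix
  G='10' vs H='0': no prefix
  G='10' vs F='110': no prefix
  G='10' vs D='111': no prefix
  F='110' vs H='0': no prefix
  F='110' vs G='10': no prefix
  F='110' vs D='111': no prefix
  D='111' vs H='0': no prefix
  D='111' vs G='10': no prefix
  D='111' vs F='110': no prefix
No violation found over all pairs.

YES -- this is a valid prefix code. No codeword is a prefix of any other codeword.


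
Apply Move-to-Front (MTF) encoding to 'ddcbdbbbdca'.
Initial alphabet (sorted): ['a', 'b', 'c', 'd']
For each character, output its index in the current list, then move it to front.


MTF encoding:
'd': index 3 in ['a', 'b', 'c', 'd'] -> ['d', 'a', 'b', 'c']
'd': index 0 in ['d', 'a', 'b', 'c'] -> ['d', 'a', 'b', 'c']
'c': index 3 in ['d', 'a', 'b', 'c'] -> ['c', 'd', 'a', 'b']
'b': index 3 in ['c', 'd', 'a', 'b'] -> ['b', 'c', 'd', 'a']
'd': index 2 in ['b', 'c', 'd', 'a'] -> ['d', 'b', 'c', 'a']
'b': index 1 in ['d', 'b', 'c', 'a'] -> ['b', 'd', 'c', 'a']
'b': index 0 in ['b', 'd', 'c', 'a'] -> ['b', 'd', 'c', 'a']
'b': index 0 in ['b', 'd', 'c', 'a'] -> ['b', 'd', 'c', 'a']
'd': index 1 in ['b', 'd', 'c', 'a'] -> ['d', 'b', 'c', 'a']
'c': index 2 in ['d', 'b', 'c', 'a'] -> ['c', 'd', 'b', 'a']
'a': index 3 in ['c', 'd', 'b', 'a'] -> ['a', 'c', 'd', 'b']


Output: [3, 0, 3, 3, 2, 1, 0, 0, 1, 2, 3]


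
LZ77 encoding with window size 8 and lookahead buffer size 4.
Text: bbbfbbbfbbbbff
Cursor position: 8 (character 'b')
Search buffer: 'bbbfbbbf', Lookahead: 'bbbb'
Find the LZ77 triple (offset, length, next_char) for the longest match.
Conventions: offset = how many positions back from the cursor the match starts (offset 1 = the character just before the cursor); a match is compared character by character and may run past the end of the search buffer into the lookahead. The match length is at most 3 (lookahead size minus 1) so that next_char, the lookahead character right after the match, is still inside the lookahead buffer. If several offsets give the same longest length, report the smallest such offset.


Try each offset into the search buffer:
  offset=1 (pos 7, char 'f'): match length 0
  offset=2 (pos 6, char 'b'): match length 1
  offset=3 (pos 5, char 'b'): match length 2
  offset=4 (pos 4, char 'b'): match length 3
  offset=5 (pos 3, char 'f'): match length 0
  offset=6 (pos 2, char 'b'): match length 1
  offset=7 (pos 1, char 'b'): match length 2
  offset=8 (pos 0, char 'b'): match length 3
Longest match has length 3, found at offsets 4, 8; take the smallest, offset 4.
next_char = character at position 8 + 3 = 11 -> 'b'

Best match: offset=4, length=3 (matching 'bbb' starting at position 4)
LZ77 triple: (4, 3, 'b')


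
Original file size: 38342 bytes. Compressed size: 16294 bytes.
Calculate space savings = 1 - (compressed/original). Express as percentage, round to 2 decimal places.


ratio = compressed/original = 16294/38342 = 0.424965
savings = 1 - ratio = 1 - 0.424965 = 0.575035
as a percentage: 0.575035 * 100 = 57.5%

Space savings = 1 - 16294/38342 = 57.5%


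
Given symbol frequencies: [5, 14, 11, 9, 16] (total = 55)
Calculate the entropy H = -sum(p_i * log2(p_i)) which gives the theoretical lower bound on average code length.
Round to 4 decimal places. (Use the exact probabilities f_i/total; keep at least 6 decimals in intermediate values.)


Per-symbol terms -p_i * log2(p_i) with p_i = f_i/55:
  p = 5/55 = 0.090909: log2(p) = -3.459432, -p*log2(p) = 0.314494
  p = 14/55 = 0.254545: log2(p) = -1.974005, -p*log2(p) = 0.502474
  p = 11/55 = 0.200000: log2(p) = -2.321928, -p*log2(p) = 0.464386
  p = 9/55 = 0.163636: log2(p) = -2.611435, -p*log2(p) = 0.427326
  p = 16/55 = 0.290909: log2(p) = -1.781360, -p*log2(p) = 0.518214
H = 0.314494 + 0.502474 + 0.464386 + 0.427326 + 0.518214 = 2.226894

H = 2.2269 bits/symbol


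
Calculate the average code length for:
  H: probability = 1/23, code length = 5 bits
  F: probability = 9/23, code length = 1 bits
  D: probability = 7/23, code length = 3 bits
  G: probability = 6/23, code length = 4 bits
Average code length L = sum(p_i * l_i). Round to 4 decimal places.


Weighted contributions p_i * l_i:
  H: (1/23) * 5 = 5/23
  F: (9/23) * 1 = 9/23
  D: (7/23) * 3 = 21/23
  G: (6/23) * 4 = 24/23
Sum = (5 + 9 + 21 + 24)/23 = 59/23

L = 59/23 = 2.5652 bits/symbol


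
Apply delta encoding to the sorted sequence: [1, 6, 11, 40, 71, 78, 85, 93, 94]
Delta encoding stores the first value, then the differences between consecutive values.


First value: 1
Deltas:
  6 - 1 = 5
  11 - 6 = 5
  40 - 11 = 29
  71 - 40 = 31
  78 - 71 = 7
  85 - 78 = 7
  93 - 85 = 8
  94 - 93 = 1


Delta encoded: [1, 5, 5, 29, 31, 7, 7, 8, 1]


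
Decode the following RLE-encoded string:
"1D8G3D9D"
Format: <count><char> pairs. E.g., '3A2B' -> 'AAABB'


Expanding each <count><char> pair:
  1D -> 'D'
  8G -> 'GGGGGGGG'
  3D -> 'DDD'
  9D -> 'DDDDDDDDD'

Decoded = DGGGGGGGGDDDDDDDDDDDD


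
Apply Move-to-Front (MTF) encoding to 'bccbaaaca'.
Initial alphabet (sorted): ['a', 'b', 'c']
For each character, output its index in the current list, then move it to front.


MTF encoding:
'b': index 1 in ['a', 'b', 'c'] -> ['b', 'a', 'c']
'c': index 2 in ['b', 'a', 'c'] -> ['c', 'b', 'a']
'c': index 0 in ['c', 'b', 'a'] -> ['c', 'b', 'a']
'b': index 1 in ['c', 'b', 'a'] -> ['b', 'c', 'a']
'a': index 2 in ['b', 'c', 'a'] -> ['a', 'b', 'c']
'a': index 0 in ['a', 'b', 'c'] -> ['a', 'b', 'c']
'a': index 0 in ['a', 'b', 'c'] -> ['a', 'b', 'c']
'c': index 2 in ['a', 'b', 'c'] -> ['c', 'a', 'b']
'a': index 1 in ['c', 'a', 'b'] -> ['a', 'c', 'b']


Output: [1, 2, 0, 1, 2, 0, 0, 2, 1]


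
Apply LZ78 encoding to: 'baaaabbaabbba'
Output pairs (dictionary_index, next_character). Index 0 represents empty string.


LZ78 encoding steps:
Dictionary: {0: ''}
Step 1: w='' (idx 0), next='b' -> output (0, 'b'), add 'b' as idx 1
Step 2: w='' (idx 0), next='a' -> output (0, 'a'), add 'a' as idx 2
Step 3: w='a' (idx 2), next='a' -> output (2, 'a'), add 'aa' as idx 3
Step 4: w='a' (idx 2), next='b' -> output (2, 'b'), add 'ab' as idx 4
Step 5: w='b' (idx 1), next='a' -> output (1, 'a'), add 'ba' as idx 5
Step 6: w='ab' (idx 4), next='b' -> output (4, 'b'), add 'abb' as idx 6
Step 7: w='ba' (idx 5), end of input -> output (5, '')


Encoded: [(0, 'b'), (0, 'a'), (2, 'a'), (2, 'b'), (1, 'a'), (4, 'b'), (5, '')]


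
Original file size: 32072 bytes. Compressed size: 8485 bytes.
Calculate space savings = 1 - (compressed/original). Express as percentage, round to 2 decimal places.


ratio = compressed/original = 8485/32072 = 0.264561
savings = 1 - ratio = 1 - 0.264561 = 0.735439
as a percentage: 0.735439 * 100 = 73.54%

Space savings = 1 - 8485/32072 = 73.54%


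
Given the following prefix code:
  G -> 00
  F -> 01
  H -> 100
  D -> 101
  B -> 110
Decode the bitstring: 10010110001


Decoding step by step:
Bits 100 -> H
Bits 101 -> D
Bits 100 -> H
Bits 01 -> F


Decoded message: HDHF


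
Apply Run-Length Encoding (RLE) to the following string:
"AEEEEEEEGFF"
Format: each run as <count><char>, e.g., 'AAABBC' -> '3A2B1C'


Scanning runs left to right:
  i=0: run of 'A' x 1 -> '1A'
  i=1: run of 'E' x 7 -> '7E'
  i=8: run of 'G' x 1 -> '1G'
  i=9: run of 'F' x 2 -> '2F'

RLE = 1A7E1G2F


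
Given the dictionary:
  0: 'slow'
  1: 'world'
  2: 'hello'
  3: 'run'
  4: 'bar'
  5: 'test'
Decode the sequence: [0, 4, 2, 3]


Look up each index in the dictionary:
  0 -> 'slow'
  4 -> 'bar'
  2 -> 'hello'
  3 -> 'run'

Decoded: "slow bar hello run"


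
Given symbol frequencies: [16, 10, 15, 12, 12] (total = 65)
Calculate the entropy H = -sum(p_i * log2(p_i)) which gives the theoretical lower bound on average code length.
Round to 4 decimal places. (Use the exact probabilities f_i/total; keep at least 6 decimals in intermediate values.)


Per-symbol terms -p_i * log2(p_i) with p_i = f_i/65:
  p = 16/65 = 0.246154: log2(p) = -2.022368, -p*log2(p) = 0.497814
  p = 10/65 = 0.153846: log2(p) = -2.700440, -p*log2(p) = 0.415452
  p = 15/65 = 0.230769: log2(p) = -2.115477, -p*log2(p) = 0.488187
  p = 12/65 = 0.184615: log2(p) = -2.437405, -p*log2(p) = 0.449983
  p = 12/65 = 0.184615: log2(p) = -2.437405, -p*log2(p) = 0.449983
H = 0.497814 + 0.415452 + 0.488187 + 0.449983 + 0.449983 = 2.301419

H = 2.3014 bits/symbol


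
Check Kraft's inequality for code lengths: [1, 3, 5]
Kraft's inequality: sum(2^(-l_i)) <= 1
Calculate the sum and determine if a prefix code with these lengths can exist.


Sum = 2^(-1) + 2^(-3) + 2^(-5)
    = 0.5 + 0.125 + 0.03125
    = 21/32 = 0.65625
Since 0.65625 <= 1, Kraft's inequality IS satisfied.
A prefix code with these lengths CAN exist.

Kraft sum = 0.65625. Satisfied.


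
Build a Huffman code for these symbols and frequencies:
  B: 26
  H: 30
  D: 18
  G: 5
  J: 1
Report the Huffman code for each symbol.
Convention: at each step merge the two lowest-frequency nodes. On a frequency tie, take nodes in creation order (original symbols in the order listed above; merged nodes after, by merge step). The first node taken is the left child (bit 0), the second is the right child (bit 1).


Huffman tree construction:
Step 1: Merge J(1) + G(5) = 6
Step 2: Merge (J+G)(6) + D(18) = 24
Step 3: Merge ((J+G)+D)(24) + B(26) = 50
Step 4: Merge H(30) + (((J+G)+D)+B)(50) = 80
Read each symbol's code off the tree from the root (left child = 0, right child = 1).

Codes:
  B: 11 (length 2)
  H: 0 (length 1)
  D: 101 (length 3)
  G: 1001 (length 4)
  J: 1000 (length 4)
Average code length: 160/80 = 2.0000 bits/symbol


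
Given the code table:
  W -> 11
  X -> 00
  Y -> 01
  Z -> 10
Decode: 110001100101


Decoding:
11 -> W
00 -> X
01 -> Y
10 -> Z
01 -> Y
01 -> Y


Result: WXYZYY


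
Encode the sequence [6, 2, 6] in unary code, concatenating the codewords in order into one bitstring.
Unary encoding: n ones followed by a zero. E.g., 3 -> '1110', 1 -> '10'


Encode each number as n ones followed by a terminating 0:
  6 -> 1111110 (7 bits)
  2 -> 110 (3 bits)
  6 -> 1111110 (7 bits)
Total length = 7 + 3 + 7 = 17 bits.

Unary([6, 2, 6]) = 11111101101111110 (17 bits)


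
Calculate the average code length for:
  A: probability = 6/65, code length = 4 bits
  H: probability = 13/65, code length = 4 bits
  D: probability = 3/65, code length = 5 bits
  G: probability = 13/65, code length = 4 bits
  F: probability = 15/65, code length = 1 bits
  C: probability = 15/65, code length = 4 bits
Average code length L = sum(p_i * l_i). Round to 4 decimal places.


Weighted contributions p_i * l_i:
  A: (6/65) * 4 = 24/65
  H: (13/65) * 4 = 52/65
  D: (3/65) * 5 = 15/65
  G: (13/65) * 4 = 52/65
  F: (15/65) * 1 = 15/65
  C: (15/65) * 4 = 60/65
Sum = (24 + 52 + 15 + 52 + 15 + 60)/65 = 218/65

L = 218/65 = 3.3538 bits/symbol


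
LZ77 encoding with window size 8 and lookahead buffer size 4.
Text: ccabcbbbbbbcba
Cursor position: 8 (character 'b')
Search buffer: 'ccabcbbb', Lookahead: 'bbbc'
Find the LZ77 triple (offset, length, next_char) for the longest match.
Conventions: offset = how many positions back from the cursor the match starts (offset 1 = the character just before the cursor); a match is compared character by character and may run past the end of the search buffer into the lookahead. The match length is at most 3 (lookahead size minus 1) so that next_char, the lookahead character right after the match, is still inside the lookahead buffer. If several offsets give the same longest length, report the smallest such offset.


Try each offset into the search buffer:
  offset=1 (pos 7, char 'b'): match length 3
  offset=2 (pos 6, char 'b'): match length 3
  offset=3 (pos 5, char 'b'): match length 3
  offset=4 (pos 4, char 'c'): match length 0
  offset=5 (pos 3, char 'b'): match length 1
  offset=6 (pos 2, char 'a'): match length 0
  offset=7 (pos 1, char 'c'): match length 0
  offset=8 (pos 0, char 'c'): match length 0
Longest match has length 3, found at offsets 1, 2, 3; take the smallest, offset 1.
next_char = character at position 8 + 3 = 11 -> 'c'

Best match: offset=1, length=3 (matching 'bbb' starting at position 7)
LZ77 triple: (1, 3, 'c')


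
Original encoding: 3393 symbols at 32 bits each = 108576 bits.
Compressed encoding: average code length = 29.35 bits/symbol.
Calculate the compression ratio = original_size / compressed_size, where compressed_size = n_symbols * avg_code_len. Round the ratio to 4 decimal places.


original_size = n_symbols * orig_bits = 3393 * 32 = 108576 bits
compressed_size = n_symbols * avg_code_len = 3393 * 29.35 = 99584.55 bits
ratio = original_size / compressed_size = 108576 / 99584.55 = 1.0903

Compression ratio = 1.0903


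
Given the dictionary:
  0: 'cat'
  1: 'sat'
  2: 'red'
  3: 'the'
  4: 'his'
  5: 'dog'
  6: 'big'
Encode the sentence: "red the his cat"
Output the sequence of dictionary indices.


Look up each word in the dictionary:
  'red' -> 2
  'the' -> 3
  'his' -> 4
  'cat' -> 0

Encoded: [2, 3, 4, 0]


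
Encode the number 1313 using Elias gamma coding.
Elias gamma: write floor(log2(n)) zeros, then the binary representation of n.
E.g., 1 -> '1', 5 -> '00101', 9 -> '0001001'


num_bits = floor(log2(1313)) + 1 = 11
leading_zeros = num_bits - 1 = 10
binary(1313) = 10100100001

Elias gamma(1313) = '0000000000' + '10100100001' = 000000000010100100001 (21 bits)


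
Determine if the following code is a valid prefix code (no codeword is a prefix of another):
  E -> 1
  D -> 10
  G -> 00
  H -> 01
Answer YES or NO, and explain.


Checking each pair (does one codeword prefix another?):
  E='1' vs D='10': prefix -- VIOLATION

NO -- this is NOT a valid prefix code. E (1) is a prefix of D (10).


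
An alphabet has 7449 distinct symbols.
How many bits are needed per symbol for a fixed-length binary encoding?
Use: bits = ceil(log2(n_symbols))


log2(7449) = 12.8628
Bracket: 2^12 = 4096 < 7449 <= 2^13 = 8192
So ceil(log2(7449)) = 13

bits = ceil(log2(7449)) = ceil(12.8628) = 13 bits


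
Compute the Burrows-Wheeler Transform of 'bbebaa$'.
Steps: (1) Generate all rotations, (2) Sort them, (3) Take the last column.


Rotations (sorted):
  0: $bbebaa -> last char: a
  1: a$bbeba -> last char: a
  2: aa$bbeb -> last char: b
  3: baa$bbe -> last char: e
  4: bbebaa$ -> last char: $
  5: bebaa$b -> last char: b
  6: ebaa$bb -> last char: b


BWT = aabe$bb


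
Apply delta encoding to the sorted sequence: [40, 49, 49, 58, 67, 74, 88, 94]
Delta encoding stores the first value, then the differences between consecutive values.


First value: 40
Deltas:
  49 - 40 = 9
  49 - 49 = 0
  58 - 49 = 9
  67 - 58 = 9
  74 - 67 = 7
  88 - 74 = 14
  94 - 88 = 6


Delta encoded: [40, 9, 0, 9, 9, 7, 14, 6]


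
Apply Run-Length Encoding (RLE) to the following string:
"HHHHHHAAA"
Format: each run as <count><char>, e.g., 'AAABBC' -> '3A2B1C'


Scanning runs left to right:
  i=0: run of 'H' x 6 -> '6H'
  i=6: run of 'A' x 3 -> '3A'

RLE = 6H3A


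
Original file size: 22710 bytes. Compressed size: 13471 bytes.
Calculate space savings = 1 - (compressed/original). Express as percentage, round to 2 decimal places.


ratio = compressed/original = 13471/22710 = 0.593175
savings = 1 - ratio = 1 - 0.593175 = 0.406825
as a percentage: 0.406825 * 100 = 40.68%

Space savings = 1 - 13471/22710 = 40.68%


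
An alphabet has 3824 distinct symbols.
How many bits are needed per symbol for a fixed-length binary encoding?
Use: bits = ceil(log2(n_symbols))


log2(3824) = 11.9009
Bracket: 2^11 = 2048 < 3824 <= 2^12 = 4096
So ceil(log2(3824)) = 12

bits = ceil(log2(3824)) = ceil(11.9009) = 12 bits


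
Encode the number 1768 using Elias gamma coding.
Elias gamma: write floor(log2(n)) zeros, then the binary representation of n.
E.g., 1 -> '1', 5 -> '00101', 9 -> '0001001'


num_bits = floor(log2(1768)) + 1 = 11
leading_zeros = num_bits - 1 = 10
binary(1768) = 11011101000

Elias gamma(1768) = '0000000000' + '11011101000' = 000000000011011101000 (21 bits)


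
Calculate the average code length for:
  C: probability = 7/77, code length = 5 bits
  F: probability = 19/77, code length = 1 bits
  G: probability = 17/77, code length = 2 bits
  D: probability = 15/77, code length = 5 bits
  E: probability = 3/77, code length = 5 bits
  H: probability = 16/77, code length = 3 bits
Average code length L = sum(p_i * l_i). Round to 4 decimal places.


Weighted contributions p_i * l_i:
  C: (7/77) * 5 = 35/77
  F: (19/77) * 1 = 19/77
  G: (17/77) * 2 = 34/77
  D: (15/77) * 5 = 75/77
  E: (3/77) * 5 = 15/77
  H: (16/77) * 3 = 48/77
Sum = (35 + 19 + 34 + 75 + 15 + 48)/77 = 226/77

L = 226/77 = 2.9351 bits/symbol


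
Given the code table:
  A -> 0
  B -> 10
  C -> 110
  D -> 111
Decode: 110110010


Decoding:
110 -> C
110 -> C
0 -> A
10 -> B


Result: CCAB


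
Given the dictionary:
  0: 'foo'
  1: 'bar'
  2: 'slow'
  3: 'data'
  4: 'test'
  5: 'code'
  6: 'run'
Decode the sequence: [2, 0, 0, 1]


Look up each index in the dictionary:
  2 -> 'slow'
  0 -> 'foo'
  0 -> 'foo'
  1 -> 'bar'

Decoded: "slow foo foo bar"


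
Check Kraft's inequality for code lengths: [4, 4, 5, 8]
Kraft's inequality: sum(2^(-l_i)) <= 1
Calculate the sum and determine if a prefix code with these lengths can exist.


Sum = 2^(-4) + 2^(-4) + 2^(-5) + 2^(-8)
    = 0.0625 + 0.0625 + 0.03125 + 0.00390625
    = 41/256 = 0.16015625
Since 0.16015625 <= 1, Kraft's inequality IS satisfied.
A prefix code with these lengths CAN exist.

Kraft sum = 0.16015625. Satisfied.


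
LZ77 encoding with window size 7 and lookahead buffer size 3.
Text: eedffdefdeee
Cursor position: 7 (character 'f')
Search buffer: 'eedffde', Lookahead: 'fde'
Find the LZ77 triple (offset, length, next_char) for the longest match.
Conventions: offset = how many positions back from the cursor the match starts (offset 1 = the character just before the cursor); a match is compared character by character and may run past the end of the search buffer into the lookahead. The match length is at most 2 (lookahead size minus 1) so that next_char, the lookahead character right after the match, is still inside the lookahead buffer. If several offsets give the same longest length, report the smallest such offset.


Try each offset into the search buffer:
  offset=1 (pos 6, char 'e'): match length 0
  offset=2 (pos 5, char 'd'): match length 0
  offset=3 (pos 4, char 'f'): match length 2
  offset=4 (pos 3, char 'f'): match length 1
  offset=5 (pos 2, char 'd'): match length 0
  offset=6 (pos 1, char 'e'): match length 0
  offset=7 (pos 0, char 'e'): match length 0
Longest match has length 2 at offset 3.
next_char = character at position 7 + 2 = 9 -> 'e'

Best match: offset=3, length=2 (matching 'fd' starting at position 4)
LZ77 triple: (3, 2, 'e')


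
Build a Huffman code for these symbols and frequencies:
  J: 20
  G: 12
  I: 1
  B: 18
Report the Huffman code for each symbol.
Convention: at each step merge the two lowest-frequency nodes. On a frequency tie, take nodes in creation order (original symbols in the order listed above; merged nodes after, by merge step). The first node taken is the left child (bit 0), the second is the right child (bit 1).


Huffman tree construction:
Step 1: Merge I(1) + G(12) = 13
Step 2: Merge (I+G)(13) + B(18) = 31
Step 3: Merge J(20) + ((I+G)+B)(31) = 51
Read each symbol's code off the tree from the root (left child = 0, right child = 1).

Codes:
  J: 0 (length 1)
  G: 101 (length 3)
  I: 100 (length 3)
  B: 11 (length 2)
Average code length: 95/51 = 1.8627 bits/symbol


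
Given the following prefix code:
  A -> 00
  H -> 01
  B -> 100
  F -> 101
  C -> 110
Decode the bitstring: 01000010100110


Decoding step by step:
Bits 01 -> H
Bits 00 -> A
Bits 00 -> A
Bits 101 -> F
Bits 00 -> A
Bits 110 -> C


Decoded message: HAAFAC


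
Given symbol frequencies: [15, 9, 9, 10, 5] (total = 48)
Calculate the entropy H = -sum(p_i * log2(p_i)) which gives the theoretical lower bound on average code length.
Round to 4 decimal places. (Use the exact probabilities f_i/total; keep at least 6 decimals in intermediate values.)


Per-symbol terms -p_i * log2(p_i) with p_i = f_i/48:
  p = 15/48 = 0.312500: log2(p) = -1.678072, -p*log2(p) = 0.524397
  p = 9/48 = 0.187500: log2(p) = -2.415037, -p*log2(p) = 0.452820
  p = 9/48 = 0.187500: log2(p) = -2.415037, -p*log2(p) = 0.452820
  p = 10/48 = 0.208333: log2(p) = -2.263034, -p*log2(p) = 0.471466
  p = 5/48 = 0.104167: log2(p) = -3.263034, -p*log2(p) = 0.339899
H = 0.524397 + 0.452820 + 0.452820 + 0.471466 + 0.339899 = 2.241402

H = 2.2414 bits/symbol


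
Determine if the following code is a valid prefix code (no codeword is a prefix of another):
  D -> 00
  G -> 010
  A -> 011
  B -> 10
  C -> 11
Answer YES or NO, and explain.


Checking each pair (does one codeword prefix another?):
  D='00' vs G='010': no prefix
  D='00' vs A='011': no prefix
  D='00' vs B='10': no prefix
  D='00' vs C='11': no prefix
  G='010' vs D='00': no prefix
  G='010' vs A='011': no prefix
  G='010' vs B='10': no prefix
  G='010' vs C='11': no prefix
  A='011' vs D='00': no prefix
  A='011' vs G='010': no prefix
  A='011' vs B='10': no prefix
  A='011' vs C='11': no prefix
  B='10' vs D='00': no prefix
  B='10' vs G='010': no prefix
  B='10' vs A='011': no prefix
  B='10' vs C='11': no prefix
  C='11' vs D='00': no prefix
  C='11' vs G='010': no prefix
  C='11' vs A='011': no prefix
  C='11' vs B='10': no prefix
No violation found over all pairs.

YES -- this is a valid prefix code. No codeword is a prefix of any other codeword.


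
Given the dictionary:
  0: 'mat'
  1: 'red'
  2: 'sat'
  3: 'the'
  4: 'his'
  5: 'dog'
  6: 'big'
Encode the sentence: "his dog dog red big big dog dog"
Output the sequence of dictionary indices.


Look up each word in the dictionary:
  'his' -> 4
  'dog' -> 5
  'dog' -> 5
  'red' -> 1
  'big' -> 6
  'big' -> 6
  'dog' -> 5
  'dog' -> 5

Encoded: [4, 5, 5, 1, 6, 6, 5, 5]


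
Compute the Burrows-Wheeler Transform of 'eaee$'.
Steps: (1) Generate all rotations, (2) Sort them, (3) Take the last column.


Rotations (sorted):
  0: $eaee -> last char: e
  1: aee$e -> last char: e
  2: e$eae -> last char: e
  3: eaee$ -> last char: $
  4: ee$ea -> last char: a


BWT = eee$a


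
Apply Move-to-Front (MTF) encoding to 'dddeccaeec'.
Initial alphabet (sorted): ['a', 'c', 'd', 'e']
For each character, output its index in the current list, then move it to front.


MTF encoding:
'd': index 2 in ['a', 'c', 'd', 'e'] -> ['d', 'a', 'c', 'e']
'd': index 0 in ['d', 'a', 'c', 'e'] -> ['d', 'a', 'c', 'e']
'd': index 0 in ['d', 'a', 'c', 'e'] -> ['d', 'a', 'c', 'e']
'e': index 3 in ['d', 'a', 'c', 'e'] -> ['e', 'd', 'a', 'c']
'c': index 3 in ['e', 'd', 'a', 'c'] -> ['c', 'e', 'd', 'a']
'c': index 0 in ['c', 'e', 'd', 'a'] -> ['c', 'e', 'd', 'a']
'a': index 3 in ['c', 'e', 'd', 'a'] -> ['a', 'c', 'e', 'd']
'e': index 2 in ['a', 'c', 'e', 'd'] -> ['e', 'a', 'c', 'd']
'e': index 0 in ['e', 'a', 'c', 'd'] -> ['e', 'a', 'c', 'd']
'c': index 2 in ['e', 'a', 'c', 'd'] -> ['c', 'e', 'a', 'd']


Output: [2, 0, 0, 3, 3, 0, 3, 2, 0, 2]


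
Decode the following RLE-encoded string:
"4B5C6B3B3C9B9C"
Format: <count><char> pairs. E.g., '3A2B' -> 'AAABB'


Expanding each <count><char> pair:
  4B -> 'BBBB'
  5C -> 'CCCCC'
  6B -> 'BBBBBB'
  3B -> 'BBB'
  3C -> 'CCC'
  9B -> 'BBBBBBBBB'
  9C -> 'CCCCCCCCC'

Decoded = BBBBCCCCCBBBBBBBBBCCCBBBBBBBBBCCCCCCCCC


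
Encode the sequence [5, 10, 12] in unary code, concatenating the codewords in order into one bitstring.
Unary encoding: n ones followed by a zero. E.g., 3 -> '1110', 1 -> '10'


Encode each number as n ones followed by a terminating 0:
  5 -> 111110 (6 bits)
  10 -> 11111111110 (11 bits)
  12 -> 1111111111110 (13 bits)
Total length = 6 + 11 + 13 = 30 bits.

Unary([5, 10, 12]) = 111110111111111101111111111110 (30 bits)


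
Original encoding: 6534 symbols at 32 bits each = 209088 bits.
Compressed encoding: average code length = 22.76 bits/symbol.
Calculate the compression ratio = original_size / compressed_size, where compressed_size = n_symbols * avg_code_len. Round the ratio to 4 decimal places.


original_size = n_symbols * orig_bits = 6534 * 32 = 209088 bits
compressed_size = n_symbols * avg_code_len = 6534 * 22.76 = 148713.84 bits
ratio = original_size / compressed_size = 209088 / 148713.84 = 1.406

Compression ratio = 1.406


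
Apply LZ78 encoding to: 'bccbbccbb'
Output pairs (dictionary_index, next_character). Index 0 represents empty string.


LZ78 encoding steps:
Dictionary: {0: ''}
Step 1: w='' (idx 0), next='b' -> output (0, 'b'), add 'b' as idx 1
Step 2: w='' (idx 0), next='c' -> output (0, 'c'), add 'c' as idx 2
Step 3: w='c' (idx 2), next='b' -> output (2, 'b'), add 'cb' as idx 3
Step 4: w='b' (idx 1), next='c' -> output (1, 'c'), add 'bc' as idx 4
Step 5: w='cb' (idx 3), next='b' -> output (3, 'b'), add 'cbb' as idx 5


Encoded: [(0, 'b'), (0, 'c'), (2, 'b'), (1, 'c'), (3, 'b')]


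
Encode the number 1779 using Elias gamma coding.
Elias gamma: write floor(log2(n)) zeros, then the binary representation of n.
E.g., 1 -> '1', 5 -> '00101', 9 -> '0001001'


num_bits = floor(log2(1779)) + 1 = 11
leading_zeros = num_bits - 1 = 10
binary(1779) = 11011110011

Elias gamma(1779) = '0000000000' + '11011110011' = 000000000011011110011 (21 bits)


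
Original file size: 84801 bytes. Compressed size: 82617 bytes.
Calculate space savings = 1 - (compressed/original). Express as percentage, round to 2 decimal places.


ratio = compressed/original = 82617/84801 = 0.974246
savings = 1 - ratio = 1 - 0.974246 = 0.025754
as a percentage: 0.025754 * 100 = 2.58%

Space savings = 1 - 82617/84801 = 2.58%


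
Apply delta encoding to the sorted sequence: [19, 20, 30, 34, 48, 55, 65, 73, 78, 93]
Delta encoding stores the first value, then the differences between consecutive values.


First value: 19
Deltas:
  20 - 19 = 1
  30 - 20 = 10
  34 - 30 = 4
  48 - 34 = 14
  55 - 48 = 7
  65 - 55 = 10
  73 - 65 = 8
  78 - 73 = 5
  93 - 78 = 15


Delta encoded: [19, 1, 10, 4, 14, 7, 10, 8, 5, 15]


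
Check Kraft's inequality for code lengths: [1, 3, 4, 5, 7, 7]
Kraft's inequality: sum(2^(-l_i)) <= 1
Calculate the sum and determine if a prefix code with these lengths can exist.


Sum = 2^(-1) + 2^(-3) + 2^(-4) + 2^(-5) + 2^(-7) + 2^(-7)
    = 0.5 + 0.125 + 0.0625 + 0.03125 + 0.0078125 + 0.0078125
    = 94/128 = 0.734375
Since 0.734375 <= 1, Kraft's inequality IS satisfied.
A prefix code with these lengths CAN exist.

Kraft sum = 0.734375. Satisfied.


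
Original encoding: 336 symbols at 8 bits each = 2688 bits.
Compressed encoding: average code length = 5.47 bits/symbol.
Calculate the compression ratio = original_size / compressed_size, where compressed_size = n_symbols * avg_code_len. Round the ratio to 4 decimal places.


original_size = n_symbols * orig_bits = 336 * 8 = 2688 bits
compressed_size = n_symbols * avg_code_len = 336 * 5.47 = 1837.92 bits
ratio = original_size / compressed_size = 2688 / 1837.92 = 1.4625

Compression ratio = 1.4625


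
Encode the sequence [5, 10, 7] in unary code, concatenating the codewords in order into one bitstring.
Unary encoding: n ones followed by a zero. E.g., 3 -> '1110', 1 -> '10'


Encode each number as n ones followed by a terminating 0:
  5 -> 111110 (6 bits)
  10 -> 11111111110 (11 bits)
  7 -> 11111110 (8 bits)
Total length = 6 + 11 + 8 = 25 bits.

Unary([5, 10, 7]) = 1111101111111111011111110 (25 bits)


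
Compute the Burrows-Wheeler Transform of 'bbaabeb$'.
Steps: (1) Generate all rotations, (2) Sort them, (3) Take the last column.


Rotations (sorted):
  0: $bbaabeb -> last char: b
  1: aabeb$bb -> last char: b
  2: abeb$bba -> last char: a
  3: b$bbaabe -> last char: e
  4: baabeb$b -> last char: b
  5: bbaabeb$ -> last char: $
  6: beb$bbaa -> last char: a
  7: eb$bbaab -> last char: b


BWT = bbaeb$ab


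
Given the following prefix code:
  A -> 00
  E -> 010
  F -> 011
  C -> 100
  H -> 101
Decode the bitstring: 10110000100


Decoding step by step:
Bits 101 -> H
Bits 100 -> C
Bits 00 -> A
Bits 100 -> C


Decoded message: HCAC


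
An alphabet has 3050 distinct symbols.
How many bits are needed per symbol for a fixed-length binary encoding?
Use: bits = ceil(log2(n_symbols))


log2(3050) = 11.5746
Bracket: 2^11 = 2048 < 3050 <= 2^12 = 4096
So ceil(log2(3050)) = 12

bits = ceil(log2(3050)) = ceil(11.5746) = 12 bits


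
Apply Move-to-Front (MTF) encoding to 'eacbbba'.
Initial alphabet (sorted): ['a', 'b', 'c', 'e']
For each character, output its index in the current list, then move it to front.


MTF encoding:
'e': index 3 in ['a', 'b', 'c', 'e'] -> ['e', 'a', 'b', 'c']
'a': index 1 in ['e', 'a', 'b', 'c'] -> ['a', 'e', 'b', 'c']
'c': index 3 in ['a', 'e', 'b', 'c'] -> ['c', 'a', 'e', 'b']
'b': index 3 in ['c', 'a', 'e', 'b'] -> ['b', 'c', 'a', 'e']
'b': index 0 in ['b', 'c', 'a', 'e'] -> ['b', 'c', 'a', 'e']
'b': index 0 in ['b', 'c', 'a', 'e'] -> ['b', 'c', 'a', 'e']
'a': index 2 in ['b', 'c', 'a', 'e'] -> ['a', 'b', 'c', 'e']


Output: [3, 1, 3, 3, 0, 0, 2]


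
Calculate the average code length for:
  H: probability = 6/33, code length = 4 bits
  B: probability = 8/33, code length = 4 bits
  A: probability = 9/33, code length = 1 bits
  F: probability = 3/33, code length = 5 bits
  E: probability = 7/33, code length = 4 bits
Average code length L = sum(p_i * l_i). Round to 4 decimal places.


Weighted contributions p_i * l_i:
  H: (6/33) * 4 = 24/33
  B: (8/33) * 4 = 32/33
  A: (9/33) * 1 = 9/33
  F: (3/33) * 5 = 15/33
  E: (7/33) * 4 = 28/33
Sum = (24 + 32 + 9 + 15 + 28)/33 = 108/33

L = 108/33 = 3.2727 bits/symbol


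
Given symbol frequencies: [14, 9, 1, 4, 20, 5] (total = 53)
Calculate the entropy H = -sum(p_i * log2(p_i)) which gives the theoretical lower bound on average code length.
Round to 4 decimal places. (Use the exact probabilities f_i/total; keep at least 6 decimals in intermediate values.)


Per-symbol terms -p_i * log2(p_i) with p_i = f_i/53:
  p = 14/53 = 0.264151: log2(p) = -1.920566, -p*log2(p) = 0.507319
  p = 9/53 = 0.169811: log2(p) = -2.557995, -p*log2(p) = 0.434377
  p = 1/53 = 0.018868: log2(p) = -5.727920, -p*log2(p) = 0.108074
  p = 4/53 = 0.075472: log2(p) = -3.727920, -p*log2(p) = 0.281352
  p = 20/53 = 0.377358: log2(p) = -1.405992, -p*log2(p) = 0.530563
  p = 5/53 = 0.094340: log2(p) = -3.405992, -p*log2(p) = 0.321320
H = 0.507319 + 0.434377 + 0.108074 + 0.281352 + 0.530563 + 0.321320 = 2.183005

H = 2.183 bits/symbol


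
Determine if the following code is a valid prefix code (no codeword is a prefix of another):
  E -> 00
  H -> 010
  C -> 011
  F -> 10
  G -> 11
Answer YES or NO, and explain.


Checking each pair (does one codeword prefix another?):
  E='00' vs H='010': no prefix
  E='00' vs C='011': no prefix
  E='00' vs F='10': no prefix
  E='00' vs G='11': no prefix
  H='010' vs E='00': no prefix
  H='010' vs C='011': no prefix
  H='010' vs F='10': no prefix
  H='010' vs G='11': no prefix
  C='011' vs E='00': no prefix
  C='011' vs H='010': no prefix
  C='011' vs F='10': no prefix
  C='011' vs G='11': no prefix
  F='10' vs E='00': no prefix
  F='10' vs H='010': no prefix
  F='10' vs C='011': no prefix
  F='10' vs G='11': no prefix
  G='11' vs E='00': no prefix
  G='11' vs H='010': no prefix
  G='11' vs C='011': no prefix
  G='11' vs F='10': no prefix
No violation found over all pairs.

YES -- this is a valid prefix code. No codeword is a prefix of any other codeword.


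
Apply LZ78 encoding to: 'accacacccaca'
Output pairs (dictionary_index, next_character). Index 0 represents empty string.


LZ78 encoding steps:
Dictionary: {0: ''}
Step 1: w='' (idx 0), next='a' -> output (0, 'a'), add 'a' as idx 1
Step 2: w='' (idx 0), next='c' -> output (0, 'c'), add 'c' as idx 2
Step 3: w='c' (idx 2), next='a' -> output (2, 'a'), add 'ca' as idx 3
Step 4: w='ca' (idx 3), next='c' -> output (3, 'c'), add 'cac' as idx 4
Step 5: w='c' (idx 2), next='c' -> output (2, 'c'), add 'cc' as idx 5
Step 6: w='a' (idx 1), next='c' -> output (1, 'c'), add 'ac' as idx 6
Step 7: w='a' (idx 1), end of input -> output (1, '')


Encoded: [(0, 'a'), (0, 'c'), (2, 'a'), (3, 'c'), (2, 'c'), (1, 'c'), (1, '')]


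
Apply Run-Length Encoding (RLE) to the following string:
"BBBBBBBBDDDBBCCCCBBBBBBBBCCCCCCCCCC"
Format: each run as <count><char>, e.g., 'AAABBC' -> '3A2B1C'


Scanning runs left to right:
  i=0: run of 'B' x 8 -> '8B'
  i=8: run of 'D' x 3 -> '3D'
  i=11: run of 'B' x 2 -> '2B'
  i=13: run of 'C' x 4 -> '4C'
  i=17: run of 'B' x 8 -> '8B'
  i=25: run of 'C' x 10 -> '10C'

RLE = 8B3D2B4C8B10C


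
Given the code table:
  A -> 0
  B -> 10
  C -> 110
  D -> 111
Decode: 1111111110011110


Decoding:
111 -> D
111 -> D
111 -> D
0 -> A
0 -> A
111 -> D
10 -> B


Result: DDDAADB


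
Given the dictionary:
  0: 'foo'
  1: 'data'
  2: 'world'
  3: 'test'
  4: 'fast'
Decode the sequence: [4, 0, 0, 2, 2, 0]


Look up each index in the dictionary:
  4 -> 'fast'
  0 -> 'foo'
  0 -> 'foo'
  2 -> 'world'
  2 -> 'world'
  0 -> 'foo'

Decoded: "fast foo foo world world foo"


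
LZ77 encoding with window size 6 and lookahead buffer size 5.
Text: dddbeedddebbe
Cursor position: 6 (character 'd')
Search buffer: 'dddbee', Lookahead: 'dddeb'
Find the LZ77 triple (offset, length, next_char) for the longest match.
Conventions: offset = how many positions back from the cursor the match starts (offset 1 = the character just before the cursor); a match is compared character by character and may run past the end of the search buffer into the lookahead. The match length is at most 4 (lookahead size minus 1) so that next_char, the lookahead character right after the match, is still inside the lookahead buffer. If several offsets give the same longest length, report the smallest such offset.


Try each offset into the search buffer:
  offset=1 (pos 5, char 'e'): match length 0
  offset=2 (pos 4, char 'e'): match length 0
  offset=3 (pos 3, char 'b'): match length 0
  offset=4 (pos 2, char 'd'): match length 1
  offset=5 (pos 1, char 'd'): match length 2
  offset=6 (pos 0, char 'd'): match length 3
Longest match has length 3 at offset 6.
next_char = character at position 6 + 3 = 9 -> 'e'

Best match: offset=6, length=3 (matching 'ddd' starting at position 0)
LZ77 triple: (6, 3, 'e')


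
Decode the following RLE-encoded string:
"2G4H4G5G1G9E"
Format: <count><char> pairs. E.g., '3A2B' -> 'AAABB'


Expanding each <count><char> pair:
  2G -> 'GG'
  4H -> 'HHHH'
  4G -> 'GGGG'
  5G -> 'GGGGG'
  1G -> 'G'
  9E -> 'EEEEEEEEE'

Decoded = GGHHHHGGGGGGGGGGEEEEEEEEE


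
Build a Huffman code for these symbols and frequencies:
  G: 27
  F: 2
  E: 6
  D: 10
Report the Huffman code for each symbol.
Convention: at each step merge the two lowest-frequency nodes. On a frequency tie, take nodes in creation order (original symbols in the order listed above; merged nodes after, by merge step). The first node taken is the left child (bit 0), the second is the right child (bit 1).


Huffman tree construction:
Step 1: Merge F(2) + E(6) = 8
Step 2: Merge (F+E)(8) + D(10) = 18
Step 3: Merge ((F+E)+D)(18) + G(27) = 45
Read each symbol's code off the tree from the root (left child = 0, right child = 1).

Codes:
  G: 1 (length 1)
  F: 000 (length 3)
  E: 001 (length 3)
  D: 01 (length 2)
Average code length: 71/45 = 1.5778 bits/symbol
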